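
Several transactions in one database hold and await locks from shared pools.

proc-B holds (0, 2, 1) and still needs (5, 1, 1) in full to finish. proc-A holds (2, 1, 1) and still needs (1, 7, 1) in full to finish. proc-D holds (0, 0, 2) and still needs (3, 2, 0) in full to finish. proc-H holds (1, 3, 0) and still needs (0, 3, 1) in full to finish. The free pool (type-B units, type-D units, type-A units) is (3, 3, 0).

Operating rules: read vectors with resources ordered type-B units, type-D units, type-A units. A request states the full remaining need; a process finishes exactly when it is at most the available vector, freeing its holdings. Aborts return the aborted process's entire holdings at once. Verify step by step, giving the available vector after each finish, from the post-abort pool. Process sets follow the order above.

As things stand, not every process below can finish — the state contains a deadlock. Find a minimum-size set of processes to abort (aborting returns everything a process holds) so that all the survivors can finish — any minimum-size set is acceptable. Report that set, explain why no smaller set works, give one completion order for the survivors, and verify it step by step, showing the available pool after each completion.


Minimum abort set: proc-A.
Key observation: proc-B could never have finished before the abort; with (2, 1, 1) returned by proc-A, it fits at step 3.
Minimality: the empty abort set fails — the state is deadlocked as it stands.
Survivors finish in the order: proc-D, proc-H, proc-B. Step-by-step check (pool after the aborts first):
  pool = (5, 4, 1)
  proc-D needs (3, 2, 0) <= (5, 4, 1) -> finishes; pool += (0, 0, 2) = (5, 4, 3)
  proc-H needs (0, 3, 1) <= (5, 4, 3) -> finishes; pool += (1, 3, 0) = (6, 7, 3)
  proc-B needs (5, 1, 1) <= (6, 7, 3) -> finishes; pool += (0, 2, 1) = (6, 9, 4)


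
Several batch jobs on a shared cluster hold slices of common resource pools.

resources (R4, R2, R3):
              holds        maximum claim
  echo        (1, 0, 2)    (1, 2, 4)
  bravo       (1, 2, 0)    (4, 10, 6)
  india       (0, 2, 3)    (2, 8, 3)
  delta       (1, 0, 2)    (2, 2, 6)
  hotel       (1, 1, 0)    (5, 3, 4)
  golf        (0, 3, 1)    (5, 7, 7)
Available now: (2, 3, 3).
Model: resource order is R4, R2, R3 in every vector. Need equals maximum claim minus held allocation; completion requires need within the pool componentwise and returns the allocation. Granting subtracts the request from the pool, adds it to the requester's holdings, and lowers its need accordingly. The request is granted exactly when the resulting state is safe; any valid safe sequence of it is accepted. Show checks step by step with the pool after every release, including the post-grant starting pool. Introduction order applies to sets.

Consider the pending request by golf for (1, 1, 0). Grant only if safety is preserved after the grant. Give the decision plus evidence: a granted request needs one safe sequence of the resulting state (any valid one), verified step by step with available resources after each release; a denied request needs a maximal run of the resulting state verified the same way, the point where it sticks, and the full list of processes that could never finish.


DENY — the pretend-granted state is unsafe.
Key observation: after echo, delta the pool peaks at (3, 2, 7), and each blocked process is short somewhere: bravo on R2; india on R2; hotel on R4; golf on R4, R2.
Pretend the grant happened; the run echo, delta goes as far as possible. Check, step by step:
  pool = (1, 2, 3)
  run echo (needs (0, 2, 2), free (1, 2, 3)); after release of (1, 0, 2) the pool is (2, 2, 5)
  run delta (needs (1, 2, 4), free (2, 2, 5)); after release of (1, 0, 2) the pool is (3, 2, 7)
  blocked: bravo wants (3, 8, 6), pool (3, 2, 7) — not enough R2
  blocked: india wants (2, 6, 0), pool (3, 2, 7) — not enough R2
  blocked: hotel wants (4, 2, 4), pool (3, 2, 7) — not enough R4
  blocked: golf wants (4, 3, 6), pool (3, 2, 7) — not enough R4 and R2
Processes that could never finish after the grant: bravo, india, hotel and golf.


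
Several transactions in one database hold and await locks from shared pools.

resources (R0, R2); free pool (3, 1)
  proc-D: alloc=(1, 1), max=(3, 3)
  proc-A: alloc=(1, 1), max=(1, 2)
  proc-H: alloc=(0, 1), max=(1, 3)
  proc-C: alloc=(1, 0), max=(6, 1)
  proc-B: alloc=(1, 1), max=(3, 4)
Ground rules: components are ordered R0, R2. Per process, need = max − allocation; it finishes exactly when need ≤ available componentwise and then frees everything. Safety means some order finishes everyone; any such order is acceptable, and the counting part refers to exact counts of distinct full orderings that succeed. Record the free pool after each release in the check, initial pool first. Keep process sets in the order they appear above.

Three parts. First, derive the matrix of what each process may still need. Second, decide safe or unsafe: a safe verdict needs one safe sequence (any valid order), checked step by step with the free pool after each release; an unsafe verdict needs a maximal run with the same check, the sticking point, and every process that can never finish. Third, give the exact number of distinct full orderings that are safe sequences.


(1) Need matrix, components ordered R0, R2:
  proc-D: (2, 2)
  proc-A: (0, 1)
  proc-H: (1, 2)
  proc-C: (5, 1)
  proc-B: (2, 3)
(2) SAFE, for example via the order proc-A, proc-D, proc-B, proc-C, proc-H.
Key observation: proc-A is the earliest step where a requested resource binds exactly: need (0, 1), pool (3, 1) at its turn.
Step-by-step check:
  pool = (3, 1)
  run proc-A (needs (0, 1), free (3, 1)); after release of (1, 1) the pool is (4, 2)
  run proc-D (needs (2, 2), free (4, 2)); after release of (1, 1) the pool is (5, 3)
  run proc-B (needs (2, 3), free (5, 3)); after release of (1, 1) the pool is (6, 4)
  run proc-C (needs (5, 1), free (6, 4)); after release of (1, 0) the pool is (7, 4)
  run proc-H (needs (1, 2), free (7, 4)); after release of (0, 1) the pool is (7, 5)
(3) The exact count: 10 of the possible complete orderings are safe sequences.


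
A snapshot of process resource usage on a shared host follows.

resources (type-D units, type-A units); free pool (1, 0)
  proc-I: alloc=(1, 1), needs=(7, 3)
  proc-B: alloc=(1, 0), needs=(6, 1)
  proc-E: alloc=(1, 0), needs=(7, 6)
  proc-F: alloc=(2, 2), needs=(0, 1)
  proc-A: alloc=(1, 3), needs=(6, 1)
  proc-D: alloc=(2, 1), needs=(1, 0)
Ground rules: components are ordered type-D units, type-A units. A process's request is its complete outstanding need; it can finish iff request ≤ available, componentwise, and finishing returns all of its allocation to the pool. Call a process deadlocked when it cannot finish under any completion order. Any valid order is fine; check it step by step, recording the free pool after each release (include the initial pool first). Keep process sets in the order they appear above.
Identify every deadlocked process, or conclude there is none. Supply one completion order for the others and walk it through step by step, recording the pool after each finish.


The deadlocked set is proc-I, proc-B, proc-E and proc-A.
Key observation: the pool after proc-D, proc-F is (5, 3); every surviving request exceeds it in type-D units, so progress ends there.
A valid finishing order for the others: proc-D, proc-F. Verifying each step:
  pool = (1, 0)
  proc-D needs (1, 0) <= (1, 0) -> finishes; pool += (2, 1) = (3, 1)
  proc-F needs (0, 1) <= (3, 1) -> finishes; pool += (2, 2) = (5, 3)
The stuck group stays short no matter what:
  proc-I cannot run: need (7, 3) vs free (5, 3) (insufficient type-D units)
  proc-B cannot run: need (6, 1) vs free (5, 3) (insufficient type-D units)
  proc-E cannot run: need (7, 6) vs free (5, 3) (insufficient type-D units and type-A units)
  proc-A cannot run: need (6, 1) vs free (5, 3) (insufficient type-D units)


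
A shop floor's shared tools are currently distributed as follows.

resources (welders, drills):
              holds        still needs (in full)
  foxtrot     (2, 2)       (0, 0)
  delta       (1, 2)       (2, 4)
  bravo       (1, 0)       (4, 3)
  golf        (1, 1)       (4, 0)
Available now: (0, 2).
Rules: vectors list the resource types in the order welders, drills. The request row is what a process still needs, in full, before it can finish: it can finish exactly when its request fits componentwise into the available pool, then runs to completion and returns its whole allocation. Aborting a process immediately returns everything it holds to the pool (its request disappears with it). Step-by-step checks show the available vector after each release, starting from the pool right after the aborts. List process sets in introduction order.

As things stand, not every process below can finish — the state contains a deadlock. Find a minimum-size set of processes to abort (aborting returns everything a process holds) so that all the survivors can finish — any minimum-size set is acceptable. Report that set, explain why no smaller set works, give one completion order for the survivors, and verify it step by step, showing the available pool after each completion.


Minimum abort set: bravo.
Key observation: no ordering could ever have run golf before the abort of bravo; with (1, 0) back in the pool it fits at step 3.
Why nothing smaller works: aborting no one leaves the state deadlocked as given.
Survivors finish in the order: foxtrot, delta, golf. Check, step by step (pool after the aborts first):
  pool = (1, 2)
  foxtrot needs (0, 0) <= (1, 2) -> finishes; pool += (2, 2) = (3, 4)
  delta needs (2, 4) <= (3, 4) -> finishes; pool += (1, 2) = (4, 6)
  golf needs (4, 0) <= (4, 6) -> finishes; pool += (1, 1) = (5, 7)


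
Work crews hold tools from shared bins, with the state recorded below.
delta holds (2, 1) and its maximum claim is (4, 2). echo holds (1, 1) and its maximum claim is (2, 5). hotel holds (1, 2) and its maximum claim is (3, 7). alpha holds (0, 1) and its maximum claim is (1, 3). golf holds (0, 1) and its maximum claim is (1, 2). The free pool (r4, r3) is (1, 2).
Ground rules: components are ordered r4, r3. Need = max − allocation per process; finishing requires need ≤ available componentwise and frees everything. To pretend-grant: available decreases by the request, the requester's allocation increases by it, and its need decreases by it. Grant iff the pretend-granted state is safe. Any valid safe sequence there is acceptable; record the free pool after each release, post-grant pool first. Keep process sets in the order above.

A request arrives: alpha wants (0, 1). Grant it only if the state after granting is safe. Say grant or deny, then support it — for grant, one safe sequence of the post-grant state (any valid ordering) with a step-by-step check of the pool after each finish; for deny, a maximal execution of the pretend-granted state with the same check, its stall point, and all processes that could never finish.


GRANT: granting preserves safety; a valid post-grant sequence is golf, alpha, echo, hotel, delta.
Key observation: even at the reduced pool (1, 1), golf fits immediately, so safety survives the grant.
Step-by-step check of the post-grant state:
  pool = (1, 1)
  golf: need (1, 1) fits (1, 1); releases (0, 1), pool now (1, 2)
  alpha: need (1, 1) fits (1, 2); releases (0, 2), pool now (1, 4)
  echo: need (1, 4) fits (1, 4); releases (1, 1), pool now (2, 5)
  hotel: need (2, 5) fits (2, 5); releases (1, 2), pool now (3, 7)
  delta: need (2, 1) fits (3, 7); releases (2, 1), pool now (5, 8)


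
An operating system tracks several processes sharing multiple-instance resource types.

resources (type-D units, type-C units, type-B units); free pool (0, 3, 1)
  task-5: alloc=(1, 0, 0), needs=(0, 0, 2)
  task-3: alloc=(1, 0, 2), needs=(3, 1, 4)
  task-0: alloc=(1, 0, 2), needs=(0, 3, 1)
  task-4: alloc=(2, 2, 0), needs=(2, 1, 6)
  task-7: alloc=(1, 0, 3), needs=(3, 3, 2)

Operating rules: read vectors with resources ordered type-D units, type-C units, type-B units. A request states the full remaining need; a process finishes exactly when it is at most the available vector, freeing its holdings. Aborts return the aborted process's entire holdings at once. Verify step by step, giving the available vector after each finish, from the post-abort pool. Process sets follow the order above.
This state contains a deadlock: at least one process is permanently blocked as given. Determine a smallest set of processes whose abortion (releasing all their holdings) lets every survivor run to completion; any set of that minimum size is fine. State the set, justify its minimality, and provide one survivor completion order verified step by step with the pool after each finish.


The answer: abort task-4.
Key observation: the deadlocked task-7 becomes finishable only because task-4 released (2, 2, 0); it completes at step 2 below.
Why nothing smaller works: aborting no one leaves the state deadlocked as given.
One survivor order: task-0, task-7, task-3, task-5. Check, step by step (post-abort pool first):
  pool = (2, 5, 1)
  task-0: need (0, 3, 1) fits (2, 5, 1); releases (1, 0, 2), pool now (3, 5, 3)
  task-7: need (3, 3, 2) fits (3, 5, 3); releases (1, 0, 3), pool now (4, 5, 6)
  task-3: need (3, 1, 4) fits (4, 5, 6); releases (1, 0, 2), pool now (5, 5, 8)
  task-5: need (0, 0, 2) fits (5, 5, 8); releases (1, 0, 0), pool now (6, 5, 8)


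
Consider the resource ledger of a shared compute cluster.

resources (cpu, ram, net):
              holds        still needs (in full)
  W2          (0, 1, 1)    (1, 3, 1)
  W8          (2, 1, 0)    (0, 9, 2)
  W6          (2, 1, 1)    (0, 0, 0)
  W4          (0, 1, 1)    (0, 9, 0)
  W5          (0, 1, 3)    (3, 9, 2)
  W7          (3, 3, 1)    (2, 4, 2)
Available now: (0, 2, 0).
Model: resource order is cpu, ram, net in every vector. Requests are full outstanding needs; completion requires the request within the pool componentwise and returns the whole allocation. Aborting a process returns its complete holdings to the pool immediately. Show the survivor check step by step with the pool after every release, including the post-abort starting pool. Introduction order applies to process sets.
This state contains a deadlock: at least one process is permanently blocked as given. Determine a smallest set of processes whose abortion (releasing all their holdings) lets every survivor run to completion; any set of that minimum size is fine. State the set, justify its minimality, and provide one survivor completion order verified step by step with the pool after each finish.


Minimum abort set: W4 and W5.
Key observation: W8 was stuck for good until W4 and W5 gave back (0, 2, 4); in the order shown it finishes at step 4.
Minimality, checking each single-abort alternative: W2 alone leaves W8 blocked (short on ram); W8 alone leaves W4 blocked (short on ram); W6 alone leaves W8 blocked (short on ram); W4 alone leaves W8 blocked (short on ram); W5 alone leaves W8 blocked (short on ram); W7 alone leaves W8 blocked (short on ram).
One survivor order: W6, W7, W2, W8. Verifying each step (post-abort pool first):
  pool = (0, 4, 4)
  run W6 (needs (0, 0, 0), free (0, 4, 4)); after release of (2, 1, 1) the pool is (2, 5, 5)
  run W7 (needs (2, 4, 2), free (2, 5, 5)); after release of (3, 3, 1) the pool is (5, 8, 6)
  run W2 (needs (1, 3, 1), free (5, 8, 6)); after release of (0, 1, 1) the pool is (5, 9, 7)
  run W8 (needs (0, 9, 2), free (5, 9, 7)); after release of (2, 1, 0) the pool is (7, 10, 7)


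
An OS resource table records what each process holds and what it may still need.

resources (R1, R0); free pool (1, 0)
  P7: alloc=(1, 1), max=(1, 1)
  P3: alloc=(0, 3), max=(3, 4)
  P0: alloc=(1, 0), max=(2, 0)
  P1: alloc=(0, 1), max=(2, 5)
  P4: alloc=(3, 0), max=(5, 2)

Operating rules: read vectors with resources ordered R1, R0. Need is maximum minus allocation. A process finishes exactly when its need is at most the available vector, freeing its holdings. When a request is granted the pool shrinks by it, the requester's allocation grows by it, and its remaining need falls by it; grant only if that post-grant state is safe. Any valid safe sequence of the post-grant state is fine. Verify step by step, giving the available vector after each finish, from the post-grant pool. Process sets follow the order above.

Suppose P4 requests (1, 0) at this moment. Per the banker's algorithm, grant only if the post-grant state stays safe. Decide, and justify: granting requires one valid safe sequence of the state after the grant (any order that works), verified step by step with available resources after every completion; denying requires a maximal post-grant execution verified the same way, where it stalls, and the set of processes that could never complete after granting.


DENY. Granting would leave the state unsafe.
Key observation: after P7, P0 the pool peaks at (2, 1), and each blocked process is short somewhere: P3 on R1; P1 on R0; P4 on R0.
On the post-grant state, P7, P0 is a maximal run — nothing extends it. Walking it through:
  pool = (0, 0)
  P7 needs (0, 0) <= (0, 0) -> finishes; pool += (1, 1) = (1, 1)
  P0 needs (1, 0) <= (1, 1) -> finishes; pool += (1, 0) = (2, 1)
  P3 cannot run: need (3, 1) vs free (2, 1) (insufficient R1)
  P1 cannot run: need (2, 4) vs free (2, 1) (insufficient R0)
  P4 cannot run: need (1, 2) vs free (2, 1) (insufficient R0)
Post-grant, the permanently blocked set is P3, P1 and P4.


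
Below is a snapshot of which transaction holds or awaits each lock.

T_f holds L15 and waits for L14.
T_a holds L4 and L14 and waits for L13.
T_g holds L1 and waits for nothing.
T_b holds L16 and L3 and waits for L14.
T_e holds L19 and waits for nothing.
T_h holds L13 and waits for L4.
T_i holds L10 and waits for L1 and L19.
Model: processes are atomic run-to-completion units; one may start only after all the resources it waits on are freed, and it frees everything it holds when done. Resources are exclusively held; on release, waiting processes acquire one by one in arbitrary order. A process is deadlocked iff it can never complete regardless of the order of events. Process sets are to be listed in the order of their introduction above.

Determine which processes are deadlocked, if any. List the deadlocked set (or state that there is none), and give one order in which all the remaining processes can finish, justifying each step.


Deadlocked: T_f, T_a, T_b and T_h.
Key observation: nobody on the ring T_a -> T_h -> T_a can start until another member finishes, which never happens; T_f and T_b wait into the deadlock from upstream.
The rest can finish in the order T_e, T_g, T_i.
Step-by-step check:
  T_e waits on nothing -> runs at once and releases L19
  T_g waits on nothing -> runs at once and releases L1
  T_i waits on L1 and L19 — all released -> runs and releases L10


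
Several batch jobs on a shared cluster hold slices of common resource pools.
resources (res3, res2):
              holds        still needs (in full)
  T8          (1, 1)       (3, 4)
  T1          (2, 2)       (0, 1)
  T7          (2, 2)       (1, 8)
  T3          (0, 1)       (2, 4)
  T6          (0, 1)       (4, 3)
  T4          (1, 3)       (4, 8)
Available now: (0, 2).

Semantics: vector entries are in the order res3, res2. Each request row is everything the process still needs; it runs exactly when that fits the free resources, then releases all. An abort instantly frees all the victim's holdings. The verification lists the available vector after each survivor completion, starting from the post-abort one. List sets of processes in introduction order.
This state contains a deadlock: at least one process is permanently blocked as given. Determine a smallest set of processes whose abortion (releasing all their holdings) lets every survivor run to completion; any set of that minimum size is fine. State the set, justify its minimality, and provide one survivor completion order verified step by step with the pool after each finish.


Minimum abort set: T7.
Key observation: T8 was stuck for good until T7 gave back (2, 2); in the order shown it finishes at step 3.
Why nothing smaller works: aborting no one leaves the state deadlocked as given.
Survivors finish in the order: T1, T3, T8, T6, T4. Check, step by step (pool after the aborts first):
  pool = (2, 4)
  T1: need (0, 1) fits (2, 4); releases (2, 2), pool now (4, 6)
  T3: need (2, 4) fits (4, 6); releases (0, 1), pool now (4, 7)
  T8: need (3, 4) fits (4, 7); releases (1, 1), pool now (5, 8)
  T6: need (4, 3) fits (5, 8); releases (0, 1), pool now (5, 9)
  T4: need (4, 8) fits (5, 9); releases (1, 3), pool now (6, 12)


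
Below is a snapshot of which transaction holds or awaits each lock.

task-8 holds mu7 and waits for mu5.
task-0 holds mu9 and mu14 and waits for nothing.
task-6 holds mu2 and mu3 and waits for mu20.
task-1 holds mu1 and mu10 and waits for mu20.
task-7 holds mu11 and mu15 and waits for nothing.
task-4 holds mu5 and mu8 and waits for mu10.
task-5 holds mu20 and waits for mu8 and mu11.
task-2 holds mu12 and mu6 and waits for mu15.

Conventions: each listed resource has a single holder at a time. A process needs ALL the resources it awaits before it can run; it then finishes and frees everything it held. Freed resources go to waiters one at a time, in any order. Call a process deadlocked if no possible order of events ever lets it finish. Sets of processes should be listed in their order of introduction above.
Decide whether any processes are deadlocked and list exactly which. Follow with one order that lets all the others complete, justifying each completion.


The deadlocked set is task-8, task-6, task-1, task-4 and task-5.
Key observation: task-4 -> task-1 -> task-5 -> task-4 is a circular wait — nothing in it can go first; task-8 and task-6 wait into the deadlock from upstream.
The rest can finish in the order task-7, task-0, task-2.
Verifying each step:
  run task-7 (it waits on nothing); releases mu11 and mu15
  run task-0 (it waits on nothing); releases mu9 and mu14
  task-2: everything it awaited (mu15) is free; runs, freeing mu12 and mu6


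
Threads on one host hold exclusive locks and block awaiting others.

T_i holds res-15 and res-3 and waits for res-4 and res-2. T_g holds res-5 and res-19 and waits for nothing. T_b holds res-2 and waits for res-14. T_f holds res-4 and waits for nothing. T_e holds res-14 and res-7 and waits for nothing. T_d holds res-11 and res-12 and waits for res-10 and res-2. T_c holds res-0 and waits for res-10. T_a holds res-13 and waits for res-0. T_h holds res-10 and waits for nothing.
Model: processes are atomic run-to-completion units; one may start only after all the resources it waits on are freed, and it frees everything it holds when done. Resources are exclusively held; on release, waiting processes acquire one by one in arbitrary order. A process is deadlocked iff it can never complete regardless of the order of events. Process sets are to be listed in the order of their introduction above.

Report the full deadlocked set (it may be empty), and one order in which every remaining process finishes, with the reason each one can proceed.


Nothing here is deadlocked.
Key observation: the wait graph is acyclic; completion cascades from the unblocked processes through everyone else.
The rest can finish in the order T_h, T_e, T_b, T_c, T_d, T_a, T_f, T_i, T_g.
Walking it through:
  run T_h (it waits on nothing); releases res-10
  run T_e (it waits on nothing); releases res-14 and res-7
  T_b: everything it awaited (res-14) is free; runs, freeing res-2
  T_c: everything it awaited (res-10) is free; runs, freeing res-0
  T_d: everything it awaited (res-10 and res-2) is free; runs, freeing res-11 and res-12
  T_a: everything it awaited (res-0) is free; runs, freeing res-13
  run T_f (it waits on nothing); releases res-4
  T_i: everything it awaited (res-4 and res-2) is free; runs, freeing res-15 and res-3
  run T_g (it waits on nothing); releases res-5 and res-19


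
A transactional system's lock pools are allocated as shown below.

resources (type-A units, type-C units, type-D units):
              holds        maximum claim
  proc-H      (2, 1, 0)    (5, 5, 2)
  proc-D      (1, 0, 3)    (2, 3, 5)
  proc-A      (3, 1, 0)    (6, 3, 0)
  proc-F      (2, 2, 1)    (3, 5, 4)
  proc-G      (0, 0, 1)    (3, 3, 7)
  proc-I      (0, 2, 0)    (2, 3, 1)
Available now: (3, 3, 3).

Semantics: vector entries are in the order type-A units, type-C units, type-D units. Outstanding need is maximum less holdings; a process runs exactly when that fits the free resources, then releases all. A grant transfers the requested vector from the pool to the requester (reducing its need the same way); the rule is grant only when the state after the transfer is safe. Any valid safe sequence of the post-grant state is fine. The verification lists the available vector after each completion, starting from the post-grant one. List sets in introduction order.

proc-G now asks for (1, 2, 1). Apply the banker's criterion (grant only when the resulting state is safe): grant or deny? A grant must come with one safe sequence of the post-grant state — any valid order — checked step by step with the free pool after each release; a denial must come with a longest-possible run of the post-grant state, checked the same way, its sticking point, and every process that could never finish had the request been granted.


GRANT. The post-grant state is safe; one safe sequence: proc-I, proc-D, proc-G, proc-A, proc-H, proc-F.
Key observation: the grant leaves (2, 1, 2) free — enough for proc-I, whose release restarts the cascade.
Check on the post-grant state, step by step:
  pool = (2, 1, 2)
  proc-I needs (2, 1, 1) <= (2, 1, 2) -> finishes; pool += (0, 2, 0) = (2, 3, 2)
  proc-D needs (1, 3, 2) <= (2, 3, 2) -> finishes; pool += (1, 0, 3) = (3, 3, 5)
  proc-G needs (2, 1, 5) <= (3, 3, 5) -> finishes; pool += (1, 2, 2) = (4, 5, 7)
  proc-A needs (3, 2, 0) <= (4, 5, 7) -> finishes; pool += (3, 1, 0) = (7, 6, 7)
  proc-H needs (3, 4, 2) <= (7, 6, 7) -> finishes; pool += (2, 1, 0) = (9, 7, 7)
  proc-F needs (1, 3, 3) <= (9, 7, 7) -> finishes; pool += (2, 2, 1) = (11, 9, 8)


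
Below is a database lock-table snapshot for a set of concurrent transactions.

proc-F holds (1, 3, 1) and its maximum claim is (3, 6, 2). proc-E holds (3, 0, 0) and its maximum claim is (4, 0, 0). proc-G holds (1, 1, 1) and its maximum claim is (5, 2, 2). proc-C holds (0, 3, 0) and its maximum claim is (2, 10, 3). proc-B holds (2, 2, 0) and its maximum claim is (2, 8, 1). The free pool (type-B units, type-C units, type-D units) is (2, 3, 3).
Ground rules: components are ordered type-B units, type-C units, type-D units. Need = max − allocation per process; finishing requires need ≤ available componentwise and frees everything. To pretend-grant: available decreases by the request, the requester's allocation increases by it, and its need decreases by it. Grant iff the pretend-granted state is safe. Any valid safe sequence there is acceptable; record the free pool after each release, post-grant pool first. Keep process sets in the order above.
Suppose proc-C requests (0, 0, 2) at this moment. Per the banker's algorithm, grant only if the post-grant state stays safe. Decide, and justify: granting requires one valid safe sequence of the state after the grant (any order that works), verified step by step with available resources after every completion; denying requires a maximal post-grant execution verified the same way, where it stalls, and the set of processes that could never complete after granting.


GRANT. The post-grant state is safe; one safe sequence: proc-E, proc-F, proc-B, proc-G, proc-C.
Key observation: granting shrinks the pool to (2, 3, 1), yet proc-E still fits and the chain goes through.
Step-by-step check of the post-grant state:
  pool = (2, 3, 1)
  proc-E: need (1, 0, 0) fits (2, 3, 1); releases (3, 0, 0), pool now (5, 3, 1)
  proc-F: need (2, 3, 1) fits (5, 3, 1); releases (1, 3, 1), pool now (6, 6, 2)
  proc-B: need (0, 6, 1) fits (6, 6, 2); releases (2, 2, 0), pool now (8, 8, 2)
  proc-G: need (4, 1, 1) fits (8, 8, 2); releases (1, 1, 1), pool now (9, 9, 3)
  proc-C: need (2, 7, 1) fits (9, 9, 3); releases (0, 3, 2), pool now (9, 12, 5)


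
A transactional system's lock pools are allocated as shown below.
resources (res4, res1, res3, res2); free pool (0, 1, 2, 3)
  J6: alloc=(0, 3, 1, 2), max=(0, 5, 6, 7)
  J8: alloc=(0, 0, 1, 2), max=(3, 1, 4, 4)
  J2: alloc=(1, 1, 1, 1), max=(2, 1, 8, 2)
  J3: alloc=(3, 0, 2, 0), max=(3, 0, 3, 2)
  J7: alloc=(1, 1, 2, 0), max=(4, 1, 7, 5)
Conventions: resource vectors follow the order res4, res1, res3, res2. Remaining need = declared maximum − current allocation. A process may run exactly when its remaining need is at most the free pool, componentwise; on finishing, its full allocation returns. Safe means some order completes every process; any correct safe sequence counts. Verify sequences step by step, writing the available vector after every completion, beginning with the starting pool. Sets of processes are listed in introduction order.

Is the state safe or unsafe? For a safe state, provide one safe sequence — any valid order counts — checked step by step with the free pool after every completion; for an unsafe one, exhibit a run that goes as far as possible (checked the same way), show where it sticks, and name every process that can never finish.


SAFE, for example via the order J3, J8, J7, J6, J2.
Key observation: the order's first zero-slack moment is J8 ((3, 1, 3, 2) needed, (3, 1, 4, 3) free — a requested resource with nothing to spare).
Step-by-step check:
  pool = (0, 1, 2, 3)
  J3 needs (0, 0, 1, 2) <= (0, 1, 2, 3) -> finishes; pool += (3, 0, 2, 0) = (3, 1, 4, 3)
  J8 needs (3, 1, 3, 2) <= (3, 1, 4, 3) -> finishes; pool += (0, 0, 1, 2) = (3, 1, 5, 5)
  J7 needs (3, 0, 5, 5) <= (3, 1, 5, 5) -> finishes; pool += (1, 1, 2, 0) = (4, 2, 7, 5)
  J6 needs (0, 2, 5, 5) <= (4, 2, 7, 5) -> finishes; pool += (0, 3, 1, 2) = (4, 5, 8, 7)
  J2 needs (1, 0, 7, 1) <= (4, 5, 8, 7) -> finishes; pool += (1, 1, 1, 1) = (5, 6, 9, 8)


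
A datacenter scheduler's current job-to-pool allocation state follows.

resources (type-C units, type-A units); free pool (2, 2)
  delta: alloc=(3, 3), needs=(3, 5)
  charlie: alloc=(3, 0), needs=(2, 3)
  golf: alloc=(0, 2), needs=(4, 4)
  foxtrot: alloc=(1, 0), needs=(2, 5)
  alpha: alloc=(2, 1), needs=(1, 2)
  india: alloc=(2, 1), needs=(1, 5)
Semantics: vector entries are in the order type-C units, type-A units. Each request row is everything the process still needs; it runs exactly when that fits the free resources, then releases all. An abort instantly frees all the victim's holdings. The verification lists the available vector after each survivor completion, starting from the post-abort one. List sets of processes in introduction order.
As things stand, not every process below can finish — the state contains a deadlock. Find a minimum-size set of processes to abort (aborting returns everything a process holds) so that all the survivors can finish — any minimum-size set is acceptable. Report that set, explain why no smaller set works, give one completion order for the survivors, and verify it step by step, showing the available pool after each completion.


Abort delta.
Key observation: before aborting delta, foxtrot was permanently blocked — no order could ever run it; afterwards it completes at step 3.
No smaller set exists: with zero aborts the deadlock remains.
Survivors finish in the order: alpha, charlie, foxtrot, golf, india. Step-by-step check (pool after the aborts first):
  pool = (5, 5)
  run alpha (needs (1, 2), free (5, 5)); after release of (2, 1) the pool is (7, 6)
  run charlie (needs (2, 3), free (7, 6)); after release of (3, 0) the pool is (10, 6)
  run foxtrot (needs (2, 5), free (10, 6)); after release of (1, 0) the pool is (11, 6)
  run golf (needs (4, 4), free (11, 6)); after release of (0, 2) the pool is (11, 8)
  run india (needs (1, 5), free (11, 8)); after release of (2, 1) the pool is (13, 9)


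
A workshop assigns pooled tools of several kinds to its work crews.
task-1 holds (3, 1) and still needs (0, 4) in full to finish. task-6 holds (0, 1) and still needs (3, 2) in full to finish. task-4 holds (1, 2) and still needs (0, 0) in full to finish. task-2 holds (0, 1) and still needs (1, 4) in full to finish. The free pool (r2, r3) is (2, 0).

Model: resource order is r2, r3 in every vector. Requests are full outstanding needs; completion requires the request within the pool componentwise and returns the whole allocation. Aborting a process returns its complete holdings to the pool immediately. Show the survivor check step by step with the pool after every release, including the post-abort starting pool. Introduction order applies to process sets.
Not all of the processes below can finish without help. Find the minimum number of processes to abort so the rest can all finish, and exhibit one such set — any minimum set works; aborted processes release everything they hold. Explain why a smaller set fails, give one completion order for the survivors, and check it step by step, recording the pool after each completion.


Minimum abort set: task-1.
Key observation: no ordering could ever have run task-2 before the abort of task-1; with (3, 1) back in the pool it fits at step 3.
Minimality: the empty abort set fails — the state is deadlocked as it stands.
One survivor order: task-4, task-6, task-2. Step-by-step check (post-abort pool first):
  pool = (5, 1)
  run task-4 (needs (0, 0), free (5, 1)); after release of (1, 2) the pool is (6, 3)
  run task-6 (needs (3, 2), free (6, 3)); after release of (0, 1) the pool is (6, 4)
  run task-2 (needs (1, 4), free (6, 4)); after release of (0, 1) the pool is (6, 5)


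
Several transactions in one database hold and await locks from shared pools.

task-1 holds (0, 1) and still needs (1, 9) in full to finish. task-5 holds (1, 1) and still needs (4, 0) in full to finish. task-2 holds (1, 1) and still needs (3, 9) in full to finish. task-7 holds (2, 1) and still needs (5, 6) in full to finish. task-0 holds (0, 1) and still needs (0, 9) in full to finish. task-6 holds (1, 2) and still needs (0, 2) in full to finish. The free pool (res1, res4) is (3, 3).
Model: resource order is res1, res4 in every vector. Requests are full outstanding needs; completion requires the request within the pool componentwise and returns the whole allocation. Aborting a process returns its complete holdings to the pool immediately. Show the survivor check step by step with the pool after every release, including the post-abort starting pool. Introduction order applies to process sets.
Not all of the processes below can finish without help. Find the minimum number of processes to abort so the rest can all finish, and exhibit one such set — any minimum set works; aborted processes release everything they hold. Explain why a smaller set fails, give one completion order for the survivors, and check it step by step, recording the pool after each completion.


Minimum abort set: task-1 and task-2.
Key observation: aborting task-1 and task-2 returns (1, 2), and task-0 — hopeless before — runs at step 4 with the returned capacity in the pool.
Why nothing smaller works — every single abort fails: task-1 alone leaves task-2 blocked (short on res4); task-5 alone leaves task-1 blocked (short on res4); task-2 alone leaves task-1 blocked (short on res4); task-7 alone leaves task-1 blocked (short on res4); task-0 alone leaves task-1 blocked (short on res4); task-6 alone leaves task-1 blocked (short on res4).
Survivors finish in the order: task-6, task-7, task-5, task-0. Walking it through (pool after the aborts first):
  pool = (4, 5)
  task-6: need (0, 2) fits (4, 5); releases (1, 2), pool now (5, 7)
  task-7: need (5, 6) fits (5, 7); releases (2, 1), pool now (7, 8)
  task-5: need (4, 0) fits (7, 8); releases (1, 1), pool now (8, 9)
  task-0: need (0, 9) fits (8, 9); releases (0, 1), pool now (8, 10)


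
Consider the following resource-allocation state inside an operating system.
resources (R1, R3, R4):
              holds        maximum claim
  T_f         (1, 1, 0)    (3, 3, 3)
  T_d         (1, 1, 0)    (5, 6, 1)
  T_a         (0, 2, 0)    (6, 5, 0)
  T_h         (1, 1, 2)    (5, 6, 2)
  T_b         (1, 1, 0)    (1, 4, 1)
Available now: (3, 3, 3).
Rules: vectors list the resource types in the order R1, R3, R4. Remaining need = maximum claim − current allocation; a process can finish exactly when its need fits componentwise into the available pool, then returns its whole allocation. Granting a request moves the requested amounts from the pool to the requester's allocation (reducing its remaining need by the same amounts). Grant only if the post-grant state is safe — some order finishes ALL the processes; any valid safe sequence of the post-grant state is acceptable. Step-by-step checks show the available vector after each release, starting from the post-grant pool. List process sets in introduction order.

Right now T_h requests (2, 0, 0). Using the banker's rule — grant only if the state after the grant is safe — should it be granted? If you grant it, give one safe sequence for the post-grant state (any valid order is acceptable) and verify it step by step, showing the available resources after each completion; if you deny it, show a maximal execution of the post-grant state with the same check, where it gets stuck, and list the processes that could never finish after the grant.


GRANT. The post-grant state is safe; one safe sequence: T_b, T_f, T_h, T_d, T_a.
Key observation: post-grant, (1, 3, 3) remains, and an order beginning with T_b completes everyone.
Verifying the post-grant state step by step:
  pool = (1, 3, 3)
  T_b: need (0, 3, 1) fits (1, 3, 3); releases (1, 1, 0), pool now (2, 4, 3)
  T_f: need (2, 2, 3) fits (2, 4, 3); releases (1, 1, 0), pool now (3, 5, 3)
  T_h: need (2, 5, 0) fits (3, 5, 3); releases (3, 1, 2), pool now (6, 6, 5)
  T_d: need (4, 5, 1) fits (6, 6, 5); releases (1, 1, 0), pool now (7, 7, 5)
  T_a: need (6, 3, 0) fits (7, 7, 5); releases (0, 2, 0), pool now (7, 9, 5)


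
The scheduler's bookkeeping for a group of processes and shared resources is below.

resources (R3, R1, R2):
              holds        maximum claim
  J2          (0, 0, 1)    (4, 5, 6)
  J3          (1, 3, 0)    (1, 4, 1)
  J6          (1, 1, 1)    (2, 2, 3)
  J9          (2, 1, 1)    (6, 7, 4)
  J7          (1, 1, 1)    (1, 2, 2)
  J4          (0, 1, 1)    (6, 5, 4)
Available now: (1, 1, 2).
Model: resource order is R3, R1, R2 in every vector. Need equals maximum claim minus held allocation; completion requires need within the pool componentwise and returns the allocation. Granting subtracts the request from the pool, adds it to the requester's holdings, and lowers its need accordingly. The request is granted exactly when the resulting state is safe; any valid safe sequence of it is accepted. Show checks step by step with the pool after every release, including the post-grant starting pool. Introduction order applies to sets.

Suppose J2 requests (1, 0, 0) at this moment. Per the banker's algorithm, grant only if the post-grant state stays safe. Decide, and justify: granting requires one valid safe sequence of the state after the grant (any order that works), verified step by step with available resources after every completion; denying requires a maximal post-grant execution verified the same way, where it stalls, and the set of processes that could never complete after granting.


DENY: after the grant no complete ordering would exist.
Key observation: after J3, J7, J6 the pool peaks at (3, 6, 4), and each blocked process is short somewhere: J2 on R2; J9 on R3; J4 on R3.
Pretend the grant happened; the run J3, J7, J6 goes as far as possible. Step-by-step check:
  pool = (0, 1, 2)
  J3 needs (0, 1, 1) <= (0, 1, 2) -> finishes; pool += (1, 3, 0) = (1, 4, 2)
  J7 needs (0, 1, 1) <= (1, 4, 2) -> finishes; pool += (1, 1, 1) = (2, 5, 3)
  J6 needs (1, 1, 2) <= (2, 5, 3) -> finishes; pool += (1, 1, 1) = (3, 6, 4)
  J2 still needs (3, 5, 5) but only (3, 6, 4) is free — short on R2
  J9 still needs (4, 6, 3) but only (3, 6, 4) is free — short on R3
  J4 still needs (6, 4, 3) but only (3, 6, 4) is free — short on R3
Had the request been granted, J2, J9 and J4 could never finish.
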